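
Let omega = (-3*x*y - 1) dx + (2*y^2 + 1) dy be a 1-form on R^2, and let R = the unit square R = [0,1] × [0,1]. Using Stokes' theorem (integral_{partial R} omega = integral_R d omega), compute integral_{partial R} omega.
integral_(partial R) omega = 3/2

Stokes: integral_partial_R omega = integral_R d omega with d omega = (∂Q/∂x - ∂P/∂y) dx ∧ dy.
  ∂Q/∂x = 0
  ∂P/∂y = -3*x
  integrand = ∂Q/∂x - ∂P/∂y = 3*x.
Integrating over R: integral_0^1 integral_0^1 (3*x) dx dy = 3/2.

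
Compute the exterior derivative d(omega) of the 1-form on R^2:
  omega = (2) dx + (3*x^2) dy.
d(omega) = (6*x) dx ∧ dy

For a 1-form omega = sum_i f_i dx_i, the exterior derivative is
  d(omega) = sum_{i < j} (∂f_j/∂x_i - ∂f_i/∂x_j) dx_i ∧ dx_j.
  coefficient of dx ∧ dy: ∂f_2/∂x - ∂f_1/∂y = ∂(3*x^2)/∂x - ∂(2)/∂y = 6*x
Assembling: d(omega) = (6*x) dx ∧ dy.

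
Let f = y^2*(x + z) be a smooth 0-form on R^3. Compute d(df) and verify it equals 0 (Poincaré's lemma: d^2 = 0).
d(df) = 0

Step 1: df = sum_i (∂f/∂x_i) dx_i = (y^2) dx + (2*y*(x + z)) dy + (y^2) dz.
Step 2: Apply d again. Using the 1-form formula, the coefficient of dx ∧ dy in d(df) is ∂^2 f/∂x ∂y - ∂^2 f/∂y ∂x = (2*y) - (2*y) = 0 (equality of mixed partials for smooth f).
Similarly for dx ∧ dz and dy ∧ dz — all coefficients vanish. So d(df) = 0.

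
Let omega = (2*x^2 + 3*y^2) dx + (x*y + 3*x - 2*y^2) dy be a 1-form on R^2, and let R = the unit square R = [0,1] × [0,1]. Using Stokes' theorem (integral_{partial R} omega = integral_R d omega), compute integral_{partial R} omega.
integral_(partial R) omega = 1/2

Stokes: integral_partial_R omega = integral_R d omega with d omega = (∂Q/∂x - ∂P/∂y) dx ∧ dy.
  ∂Q/∂x = y + 3
  ∂P/∂y = 6*y
  integrand = ∂Q/∂x - ∂P/∂y = 3 - 5*y.
Integrating over R: integral_0^1 integral_0^1 (3 - 5*y) dx dy = 1/2.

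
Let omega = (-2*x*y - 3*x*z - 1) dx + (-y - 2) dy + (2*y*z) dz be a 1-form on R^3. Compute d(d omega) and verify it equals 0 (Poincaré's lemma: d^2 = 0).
d(d omega) = 0

Step 1: d omega = sum_{i<j} (∂f_j/∂x_i - ∂f_i/∂x_j) dx_i ∧ dx_j:
  coeff of dx ∧ dy: 2*x
  coeff of dx ∧ dz: 3*x
  coeff of dy ∧ dz: 2*z
Step 2: Apply d again to each 2-form coefficient. The only possible 3-form in R^3 is dx ∧ dy ∧ dz, with coefficient
  ∂(coeff of dy∧dz)/∂x - ∂(coeff of dx∧dz)/∂y + ∂(coeff of dx∧dy)/∂z
  = ∂/∂x (2*z) - ∂/∂y (3*x) + ∂/∂z (2*x).
Each of these terms simplifies to sums of mixed partials that cancel in pairs. The result is 0 (by equality of mixed partials for smooth functions — Schwarz / Clairaut).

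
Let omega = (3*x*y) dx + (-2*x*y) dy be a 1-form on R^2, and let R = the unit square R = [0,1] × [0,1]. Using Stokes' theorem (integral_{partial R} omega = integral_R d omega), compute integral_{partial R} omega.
integral_(partial R) omega = -5/2

Stokes: integral_partial_R omega = integral_R d omega with d omega = (∂Q/∂x - ∂P/∂y) dx ∧ dy.
  ∂Q/∂x = -2*y
  ∂P/∂y = 3*x
  integrand = ∂Q/∂x - ∂P/∂y = -3*x - 2*y.
Integrating over R: integral_0^1 integral_0^1 (-3*x - 2*y) dx dy = -5/2.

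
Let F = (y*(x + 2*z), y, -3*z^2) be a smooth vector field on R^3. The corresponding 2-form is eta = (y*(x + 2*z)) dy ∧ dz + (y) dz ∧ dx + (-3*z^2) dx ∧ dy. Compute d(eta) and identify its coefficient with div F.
d(eta) = (y - 6*z + 1) dx ∧ dy ∧ dz; div F = y - 6*z + 1

For a 2-form in R^3 of the form above, applying d gives a 3-form with coefficient ∂P/∂x + ∂Q/∂y + ∂R/∂z:
  ∂P/∂x = y
  ∂Q/∂y = 1
  ∂R/∂z = -6*z
Sum = y - 6*z + 1, which is exactly div F.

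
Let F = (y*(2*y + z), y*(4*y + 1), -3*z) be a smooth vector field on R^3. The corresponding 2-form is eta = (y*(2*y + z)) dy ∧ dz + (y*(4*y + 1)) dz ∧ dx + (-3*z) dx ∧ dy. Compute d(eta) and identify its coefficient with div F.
d(eta) = (8*y - 2) dx ∧ dy ∧ dz; div F = 8*y - 2

For a 2-form in R^3 of the form above, applying d gives a 3-form with coefficient ∂P/∂x + ∂Q/∂y + ∂R/∂z:
  ∂P/∂x = 0
  ∂Q/∂y = 8*y + 1
  ∂R/∂z = -3
Sum = 8*y - 2, which is exactly div F.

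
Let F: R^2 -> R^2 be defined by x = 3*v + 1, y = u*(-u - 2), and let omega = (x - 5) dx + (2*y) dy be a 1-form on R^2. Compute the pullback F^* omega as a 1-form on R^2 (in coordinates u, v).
F^* omega = (4*u*(u^2 + 3*u + 2)) du + (9*v - 12) dv

Using F^*(f dg) = (f ∘ F) d(g ∘ F), substitute each coordinate x_i by F_i(u, v) in f_i, and replace dx_i by d F_i = (∂F_i/∂u) du + (∂F_i/∂v) dv.
  For the x component: f_1(F) = 3*v - 4; d F_1 = (0) du + (3) dv
  For the y component: f_2(F) = 2*u*(-u - 2); d F_2 = (-2*u - 2) du + (0) dv
Combining and collecting du, dv coefficients:
  coeff of du: 4*u*(u^2 + 3*u + 2)
  coeff of dv: 9*v - 12
F^* omega = (4*u*(u^2 + 3*u + 2)) du + (9*v - 12) dv.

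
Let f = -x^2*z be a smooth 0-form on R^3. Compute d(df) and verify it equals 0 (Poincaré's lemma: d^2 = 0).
d(df) = 0

Step 1: df = sum_i (∂f/∂x_i) dx_i = (-2*x*z) dx + (0) dy + (-x^2) dz.
Step 2: Apply d again. Using the 1-form formula, the coefficient of dx ∧ dy in d(df) is ∂^2 f/∂x ∂y - ∂^2 f/∂y ∂x = (0) - (0) = 0 (equality of mixed partials for smooth f).
Similarly for dx ∧ dz and dy ∧ dz — all coefficients vanish. So d(df) = 0.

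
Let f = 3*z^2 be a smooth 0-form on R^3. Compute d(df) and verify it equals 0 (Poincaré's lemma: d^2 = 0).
d(df) = 0

Step 1: df = sum_i (∂f/∂x_i) dx_i = (0) dx + (0) dy + (6*z) dz.
Step 2: Apply d again. Using the 1-form formula, the coefficient of dx ∧ dy in d(df) is ∂^2 f/∂x ∂y - ∂^2 f/∂y ∂x = (0) - (0) = 0 (equality of mixed partials for smooth f).
Similarly for dx ∧ dz and dy ∧ dz — all coefficients vanish. So d(df) = 0.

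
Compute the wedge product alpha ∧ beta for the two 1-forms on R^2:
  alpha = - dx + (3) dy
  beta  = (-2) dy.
alpha ∧ beta = (2) dx ∧ dy

Distribute the wedge, using dx_i ∧ dx_j = -dx_j ∧ dx_i and dx_i ∧ dx_i = 0. For each pair (i, j) with i < j, the coefficient of dx_i ∧ dx_j in alpha ∧ beta is (alpha_i * beta_j - alpha_j * beta_i). Collecting: alpha ∧ beta = (2) dx ∧ dy.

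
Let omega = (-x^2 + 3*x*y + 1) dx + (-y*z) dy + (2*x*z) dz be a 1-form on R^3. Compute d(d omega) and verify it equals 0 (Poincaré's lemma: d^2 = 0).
d(d omega) = 0

Step 1: d omega = sum_{i<j} (∂f_j/∂x_i - ∂f_i/∂x_j) dx_i ∧ dx_j:
  coeff of dx ∧ dy: -3*x
  coeff of dx ∧ dz: 2*z
  coeff of dy ∧ dz: y
Step 2: Apply d again to each 2-form coefficient. The only possible 3-form in R^3 is dx ∧ dy ∧ dz, with coefficient
  ∂(coeff of dy∧dz)/∂x - ∂(coeff of dx∧dz)/∂y + ∂(coeff of dx∧dy)/∂z
  = ∂/∂x (y) - ∂/∂y (2*z) + ∂/∂z (-3*x).
Each of these terms simplifies to sums of mixed partials that cancel in pairs. The result is 0 (by equality of mixed partials for smooth functions — Schwarz / Clairaut).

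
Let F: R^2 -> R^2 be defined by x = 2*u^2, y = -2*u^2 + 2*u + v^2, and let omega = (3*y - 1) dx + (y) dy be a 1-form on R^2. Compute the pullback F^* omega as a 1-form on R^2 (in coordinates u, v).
F^* omega = (-16*u^3 + 12*u^2 + 8*u*v^2 + 2*v^2) du + (2*v*(-2*u^2 + 2*u + v^2)) dv

Using F^*(f dg) = (f ∘ F) d(g ∘ F), substitute each coordinate x_i by F_i(u, v) in f_i, and replace dx_i by d F_i = (∂F_i/∂u) du + (∂F_i/∂v) dv.
  For the x component: f_1(F) = -6*u^2 + 6*u + 3*v^2 - 1; d F_1 = (4*u) du + (0) dv
  For the y component: f_2(F) = -2*u^2 + 2*u + v^2; d F_2 = (2 - 4*u) du + (2*v) dv
Combining and collecting du, dv coefficients:
  coeff of du: -16*u^3 + 12*u^2 + 8*u*v^2 + 2*v^2
  coeff of dv: 2*v*(-2*u^2 + 2*u + v^2)
F^* omega = (-16*u^3 + 12*u^2 + 8*u*v^2 + 2*v^2) du + (2*v*(-2*u^2 + 2*u + v^2)) dv.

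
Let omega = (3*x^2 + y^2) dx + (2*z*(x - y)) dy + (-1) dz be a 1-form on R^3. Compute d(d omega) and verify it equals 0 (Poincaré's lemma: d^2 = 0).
d(d omega) = 0

Step 1: d omega = sum_{i<j} (∂f_j/∂x_i - ∂f_i/∂x_j) dx_i ∧ dx_j:
  coeff of dx ∧ dy: -2*y + 2*z
  coeff of dx ∧ dz: 0
  coeff of dy ∧ dz: -2*x + 2*y
Step 2: Apply d again to each 2-form coefficient. The only possible 3-form in R^3 is dx ∧ dy ∧ dz, with coefficient
  ∂(coeff of dy∧dz)/∂x - ∂(coeff of dx∧dz)/∂y + ∂(coeff of dx∧dy)/∂z
  = ∂/∂x (-2*x + 2*y) - ∂/∂y (0) + ∂/∂z (-2*y + 2*z).
Each of these terms simplifies to sums of mixed partials that cancel in pairs. The result is 0 (by equality of mixed partials for smooth functions — Schwarz / Clairaut).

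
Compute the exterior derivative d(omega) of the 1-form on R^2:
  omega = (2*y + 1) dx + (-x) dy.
d(omega) = (-3) dx ∧ dy

For a 1-form omega = sum_i f_i dx_i, the exterior derivative is
  d(omega) = sum_{i < j} (∂f_j/∂x_i - ∂f_i/∂x_j) dx_i ∧ dx_j.
  coefficient of dx ∧ dy: ∂f_2/∂x - ∂f_1/∂y = ∂(-x)/∂x - ∂(2*y + 1)/∂y = -3
Assembling: d(omega) = (-3) dx ∧ dy.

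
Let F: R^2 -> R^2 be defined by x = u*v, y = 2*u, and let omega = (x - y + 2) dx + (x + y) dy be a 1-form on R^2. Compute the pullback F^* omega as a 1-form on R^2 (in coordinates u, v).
F^* omega = (u*v^2 + 4*u + 2*v) du + (u*(u*v - 2*u + 2)) dv

Using F^*(f dg) = (f ∘ F) d(g ∘ F), substitute each coordinate x_i by F_i(u, v) in f_i, and replace dx_i by d F_i = (∂F_i/∂u) du + (∂F_i/∂v) dv.
  For the x component: f_1(F) = u*v - 2*u + 2; d F_1 = (v) du + (u) dv
  For the y component: f_2(F) = u*(v + 2); d F_2 = (2) du + (0) dv
Combining and collecting du, dv coefficients:
  coeff of du: u*v^2 + 4*u + 2*v
  coeff of dv: u*(u*v - 2*u + 2)
F^* omega = (u*v^2 + 4*u + 2*v) du + (u*(u*v - 2*u + 2)) dv.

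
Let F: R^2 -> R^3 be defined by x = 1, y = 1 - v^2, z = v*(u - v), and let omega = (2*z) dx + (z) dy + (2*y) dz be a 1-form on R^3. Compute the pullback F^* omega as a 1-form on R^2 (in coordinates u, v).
F^* omega = (2*v*(1 - v^2)) du + (-4*u*v^2 + 2*u + 6*v^3 - 4*v) dv

Using F^*(f dg) = (f ∘ F) d(g ∘ F), substitute each coordinate x_i by F_i(u, v) in f_i, and replace dx_i by d F_i = (∂F_i/∂u) du + (∂F_i/∂v) dv.
  For the x component: f_1(F) = 2*v*(u - v); d F_1 = (0) du + (0) dv
  For the y component: f_2(F) = v*(u - v); d F_2 = (0) du + (-2*v) dv
  For the z component: f_3(F) = 2 - 2*v^2; d F_3 = (v) du + (u - 2*v) dv
Combining and collecting du, dv coefficients:
  coeff of du: 2*v*(1 - v^2)
  coeff of dv: -4*u*v^2 + 2*u + 6*v^3 - 4*v
F^* omega = (2*v*(1 - v^2)) du + (-4*u*v^2 + 2*u + 6*v^3 - 4*v) dv.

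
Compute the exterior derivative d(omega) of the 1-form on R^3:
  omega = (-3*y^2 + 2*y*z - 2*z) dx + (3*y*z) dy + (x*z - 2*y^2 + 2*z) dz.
d(omega) = (6*y - 2*z) dx ∧ dy + (-2*y + z + 2) dx ∧ dz + (-7*y) dy ∧ dz

For a 1-form omega = sum_i f_i dx_i, the exterior derivative is
  d(omega) = sum_{i < j} (∂f_j/∂x_i - ∂f_i/∂x_j) dx_i ∧ dx_j.
  coefficient of dx ∧ dy: ∂f_2/∂x - ∂f_1/∂y = ∂(3*y*z)/∂x - ∂(-3*y^2 + 2*y*z - 2*z)/∂y = 6*y - 2*z
  coefficient of dx ∧ dz: ∂f_3/∂x - ∂f_1/∂z = ∂(x*z - 2*y^2 + 2*z)/∂x - ∂(-3*y^2 + 2*y*z - 2*z)/∂z = -2*y + z + 2
  coefficient of dy ∧ dz: ∂f_3/∂y - ∂f_2/∂z = ∂(x*z - 2*y^2 + 2*z)/∂y - ∂(3*y*z)/∂z = -7*y
Assembling: d(omega) = (6*y - 2*z) dx ∧ dy + (-2*y + z + 2) dx ∧ dz + (-7*y) dy ∧ dz.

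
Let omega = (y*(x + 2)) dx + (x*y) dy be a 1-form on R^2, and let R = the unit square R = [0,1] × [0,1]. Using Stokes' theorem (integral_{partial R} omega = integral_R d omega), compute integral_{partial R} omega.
integral_(partial R) omega = -2

Stokes: integral_partial_R omega = integral_R d omega with d omega = (∂Q/∂x - ∂P/∂y) dx ∧ dy.
  ∂Q/∂x = y
  ∂P/∂y = x + 2
  integrand = ∂Q/∂x - ∂P/∂y = -x + y - 2.
Integrating over R: integral_0^1 integral_0^1 (-x + y - 2) dx dy = -2.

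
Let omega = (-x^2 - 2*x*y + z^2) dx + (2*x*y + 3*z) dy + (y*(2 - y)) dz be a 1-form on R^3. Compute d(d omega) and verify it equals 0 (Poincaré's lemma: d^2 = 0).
d(d omega) = 0

Step 1: d omega = sum_{i<j} (∂f_j/∂x_i - ∂f_i/∂x_j) dx_i ∧ dx_j:
  coeff of dx ∧ dy: 2*x + 2*y
  coeff of dx ∧ dz: -2*z
  coeff of dy ∧ dz: -2*y - 1
Step 2: Apply d again to each 2-form coefficient. The only possible 3-form in R^3 is dx ∧ dy ∧ dz, with coefficient
  ∂(coeff of dy∧dz)/∂x - ∂(coeff of dx∧dz)/∂y + ∂(coeff of dx∧dy)/∂z
  = ∂/∂x (-2*y - 1) - ∂/∂y (-2*z) + ∂/∂z (2*x + 2*y).
Each of these terms simplifies to sums of mixed partials that cancel in pairs. The result is 0 (by equality of mixed partials for smooth functions — Schwarz / Clairaut).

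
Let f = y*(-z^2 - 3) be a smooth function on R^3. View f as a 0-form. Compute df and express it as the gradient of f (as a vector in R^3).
df = (0) dx + (-z^2 - 3) dy + (-2*y*z) dz; grad f = (0, -z^2 - 3, -2*y*z)

For a 0-form f, d f = (∂f/∂x) dx + (∂f/∂y) dy + (∂f/∂z) dz. The components of the vector representation are exactly the entries of grad f in Cartesian coordinates:
  ∂f/∂x = 0
  ∂f/∂y = -z^2 - 3
  ∂f/∂z = -2*y*z.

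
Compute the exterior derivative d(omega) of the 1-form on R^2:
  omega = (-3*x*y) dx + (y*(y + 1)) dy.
d(omega) = (3*x) dx ∧ dy

For a 1-form omega = sum_i f_i dx_i, the exterior derivative is
  d(omega) = sum_{i < j} (∂f_j/∂x_i - ∂f_i/∂x_j) dx_i ∧ dx_j.
  coefficient of dx ∧ dy: ∂f_2/∂x - ∂f_1/∂y = ∂(y*(y + 1))/∂x - ∂(-3*x*y)/∂y = 3*x
Assembling: d(omega) = (3*x) dx ∧ dy.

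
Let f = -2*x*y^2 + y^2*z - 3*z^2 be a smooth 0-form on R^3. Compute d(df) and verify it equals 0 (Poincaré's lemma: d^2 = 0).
d(df) = 0

Step 1: df = sum_i (∂f/∂x_i) dx_i = (-2*y^2) dx + (2*y*(-2*x + z)) dy + (y^2 - 6*z) dz.
Step 2: Apply d again. Using the 1-form formula, the coefficient of dx ∧ dy in d(df) is ∂^2 f/∂x ∂y - ∂^2 f/∂y ∂x = (-4*y) - (-4*y) = 0 (equality of mixed partials for smooth f).
Similarly for dx ∧ dz and dy ∧ dz — all coefficients vanish. So d(df) = 0.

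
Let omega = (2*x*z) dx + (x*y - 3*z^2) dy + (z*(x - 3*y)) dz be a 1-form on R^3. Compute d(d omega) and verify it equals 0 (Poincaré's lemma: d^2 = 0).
d(d omega) = 0

Step 1: d omega = sum_{i<j} (∂f_j/∂x_i - ∂f_i/∂x_j) dx_i ∧ dx_j:
  coeff of dx ∧ dy: y
  coeff of dx ∧ dz: -2*x + z
  coeff of dy ∧ dz: 3*z
Step 2: Apply d again to each 2-form coefficient. The only possible 3-form in R^3 is dx ∧ dy ∧ dz, with coefficient
  ∂(coeff of dy∧dz)/∂x - ∂(coeff of dx∧dz)/∂y + ∂(coeff of dx∧dy)/∂z
  = ∂/∂x (3*z) - ∂/∂y (-2*x + z) + ∂/∂z (y).
Each of these terms simplifies to sums of mixed partials that cancel in pairs. The result is 0 (by equality of mixed partials for smooth functions — Schwarz / Clairaut).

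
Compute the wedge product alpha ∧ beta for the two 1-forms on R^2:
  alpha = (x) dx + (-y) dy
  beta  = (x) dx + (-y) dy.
alpha ∧ beta = 0

Distribute the wedge, using dx_i ∧ dx_j = -dx_j ∧ dx_i and dx_i ∧ dx_i = 0. For each pair (i, j) with i < j, the coefficient of dx_i ∧ dx_j in alpha ∧ beta is (alpha_i * beta_j - alpha_j * beta_i). Collecting: alpha ∧ beta = 0.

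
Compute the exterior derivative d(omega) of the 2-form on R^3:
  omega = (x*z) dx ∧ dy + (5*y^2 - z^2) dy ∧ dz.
d(omega) = (x) dx ∧ dy ∧ dz

For a 2-form omega = sum_{i<j} g_{ij} dx_i ∧ dx_j, the exterior derivative is
  d(omega) = sum_{i<j} d(g_{ij}) ∧ dx_i ∧ dx_j = sum_{i<j, k} (∂g_{ij}/∂x_k) dx_k ∧ dx_i ∧ dx_j.
Expand each term, using dx_k ∧ dx_i ∧ dx_j = sgn(permutation) dx_{(a)} ∧ dx_{(b)} ∧ dx_{(c)} with (a < b < c) sorted:
  d(x*z) includes (∂/∂z)(x*z) dz = (x) dz, which multiplied by dx ∧ dy gives (x) dx ∧ dy ∧ dz
Collecting like 3-forms: d(omega) = (x) dx ∧ dy ∧ dz.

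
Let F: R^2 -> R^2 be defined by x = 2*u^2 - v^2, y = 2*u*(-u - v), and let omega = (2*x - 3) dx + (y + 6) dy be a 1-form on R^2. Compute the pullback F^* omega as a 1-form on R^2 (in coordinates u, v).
F^* omega = (24*u^3 + 12*u^2*v - 4*u*v^2 - 36*u - 12*v) du + (4*u^3 - 4*u^2*v - 12*u + 4*v^3 + 6*v) dv

Using F^*(f dg) = (f ∘ F) d(g ∘ F), substitute each coordinate x_i by F_i(u, v) in f_i, and replace dx_i by d F_i = (∂F_i/∂u) du + (∂F_i/∂v) dv.
  For the x component: f_1(F) = 4*u^2 - 2*v^2 - 3; d F_1 = (4*u) du + (-2*v) dv
  For the y component: f_2(F) = -2*u^2 - 2*u*v + 6; d F_2 = (-4*u - 2*v) du + (-2*u) dv
Combining and collecting du, dv coefficients:
  coeff of du: 24*u^3 + 12*u^2*v - 4*u*v^2 - 36*u - 12*v
  coeff of dv: 4*u^3 - 4*u^2*v - 12*u + 4*v^3 + 6*v
F^* omega = (24*u^3 + 12*u^2*v - 4*u*v^2 - 36*u - 12*v) du + (4*u^3 - 4*u^2*v - 12*u + 4*v^3 + 6*v) dv.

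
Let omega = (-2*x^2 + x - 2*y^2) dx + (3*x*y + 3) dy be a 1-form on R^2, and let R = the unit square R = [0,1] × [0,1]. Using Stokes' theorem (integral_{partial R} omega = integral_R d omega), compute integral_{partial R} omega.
integral_(partial R) omega = 7/2

Stokes: integral_partial_R omega = integral_R d omega with d omega = (∂Q/∂x - ∂P/∂y) dx ∧ dy.
  ∂Q/∂x = 3*y
  ∂P/∂y = -4*y
  integrand = ∂Q/∂x - ∂P/∂y = 7*y.
Integrating over R: integral_0^1 integral_0^1 (7*y) dx dy = 7/2.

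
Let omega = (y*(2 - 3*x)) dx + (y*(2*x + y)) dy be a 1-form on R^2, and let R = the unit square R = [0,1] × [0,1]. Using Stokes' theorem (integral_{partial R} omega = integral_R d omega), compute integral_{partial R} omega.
integral_(partial R) omega = 1/2

Stokes: integral_partial_R omega = integral_R d omega with d omega = (∂Q/∂x - ∂P/∂y) dx ∧ dy.
  ∂Q/∂x = 2*y
  ∂P/∂y = 2 - 3*x
  integrand = ∂Q/∂x - ∂P/∂y = 3*x + 2*y - 2.
Integrating over R: integral_0^1 integral_0^1 (3*x + 2*y - 2) dx dy = 1/2.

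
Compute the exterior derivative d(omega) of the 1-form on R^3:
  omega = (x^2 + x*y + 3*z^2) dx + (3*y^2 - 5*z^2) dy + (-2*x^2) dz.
d(omega) = (-x) dx ∧ dy + (-4*x - 6*z) dx ∧ dz + (10*z) dy ∧ dz

For a 1-form omega = sum_i f_i dx_i, the exterior derivative is
  d(omega) = sum_{i < j} (∂f_j/∂x_i - ∂f_i/∂x_j) dx_i ∧ dx_j.
  coefficient of dx ∧ dy: ∂f_2/∂x - ∂f_1/∂y = ∂(3*y^2 - 5*z^2)/∂x - ∂(x^2 + x*y + 3*z^2)/∂y = -x
  coefficient of dx ∧ dz: ∂f_3/∂x - ∂f_1/∂z = ∂(-2*x^2)/∂x - ∂(x^2 + x*y + 3*z^2)/∂z = -4*x - 6*z
  coefficient of dy ∧ dz: ∂f_3/∂y - ∂f_2/∂z = ∂(-2*x^2)/∂y - ∂(3*y^2 - 5*z^2)/∂z = 10*z
Assembling: d(omega) = (-x) dx ∧ dy + (-4*x - 6*z) dx ∧ dz + (10*z) dy ∧ dz.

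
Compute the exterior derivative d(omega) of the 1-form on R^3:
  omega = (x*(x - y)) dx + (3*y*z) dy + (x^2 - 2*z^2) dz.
d(omega) = (x) dx ∧ dy + (2*x) dx ∧ dz + (-3*y) dy ∧ dz

For a 1-form omega = sum_i f_i dx_i, the exterior derivative is
  d(omega) = sum_{i < j} (∂f_j/∂x_i - ∂f_i/∂x_j) dx_i ∧ dx_j.
  coefficient of dx ∧ dy: ∂f_2/∂x - ∂f_1/∂y = ∂(3*y*z)/∂x - ∂(x*(x - y))/∂y = x
  coefficient of dx ∧ dz: ∂f_3/∂x - ∂f_1/∂z = ∂(x^2 - 2*z^2)/∂x - ∂(x*(x - y))/∂z = 2*x
  coefficient of dy ∧ dz: ∂f_3/∂y - ∂f_2/∂z = ∂(x^2 - 2*z^2)/∂y - ∂(3*y*z)/∂z = -3*y
Assembling: d(omega) = (x) dx ∧ dy + (2*x) dx ∧ dz + (-3*y) dy ∧ dz.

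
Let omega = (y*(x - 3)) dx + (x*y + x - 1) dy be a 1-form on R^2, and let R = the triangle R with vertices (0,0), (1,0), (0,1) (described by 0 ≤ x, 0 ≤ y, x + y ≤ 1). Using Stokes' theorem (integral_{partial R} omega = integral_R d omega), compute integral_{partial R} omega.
integral_(partial R) omega = 2

Stokes: integral_partial_R omega = integral_R d omega with d omega = (∂Q/∂x - ∂P/∂y) dx ∧ dy.
  ∂Q/∂x = y + 1
  ∂P/∂y = x - 3
  integrand = ∂Q/∂x - ∂P/∂y = -x + y + 4.
Integrating over R: integral_0^1 integral_0^{1-x} (-x + y + 4) dy dx = 2.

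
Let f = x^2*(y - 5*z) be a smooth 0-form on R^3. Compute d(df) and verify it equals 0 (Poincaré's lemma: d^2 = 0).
d(df) = 0

Step 1: df = sum_i (∂f/∂x_i) dx_i = (2*x*(y - 5*z)) dx + (x^2) dy + (-5*x^2) dz.
Step 2: Apply d again. Using the 1-form formula, the coefficient of dx ∧ dy in d(df) is ∂^2 f/∂x ∂y - ∂^2 f/∂y ∂x = (2*x) - (2*x) = 0 (equality of mixed partials for smooth f).
Similarly for dx ∧ dz and dy ∧ dz — all coefficients vanish. So d(df) = 0.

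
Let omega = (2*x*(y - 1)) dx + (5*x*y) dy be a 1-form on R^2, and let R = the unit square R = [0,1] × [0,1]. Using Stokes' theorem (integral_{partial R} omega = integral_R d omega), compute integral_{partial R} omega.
integral_(partial R) omega = 3/2

Stokes: integral_partial_R omega = integral_R d omega with d omega = (∂Q/∂x - ∂P/∂y) dx ∧ dy.
  ∂Q/∂x = 5*y
  ∂P/∂y = 2*x
  integrand = ∂Q/∂x - ∂P/∂y = -2*x + 5*y.
Integrating over R: integral_0^1 integral_0^1 (-2*x + 5*y) dx dy = 3/2.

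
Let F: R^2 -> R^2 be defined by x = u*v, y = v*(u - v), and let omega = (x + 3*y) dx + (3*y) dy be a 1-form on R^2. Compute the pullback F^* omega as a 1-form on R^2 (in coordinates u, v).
F^* omega = (v^2*(7*u - 6*v)) du + (v*(7*u^2 - 12*u*v + 6*v^2)) dv

Using F^*(f dg) = (f ∘ F) d(g ∘ F), substitute each coordinate x_i by F_i(u, v) in f_i, and replace dx_i by d F_i = (∂F_i/∂u) du + (∂F_i/∂v) dv.
  For the x component: f_1(F) = v*(4*u - 3*v); d F_1 = (v) du + (u) dv
  For the y component: f_2(F) = 3*v*(u - v); d F_2 = (v) du + (u - 2*v) dv
Combining and collecting du, dv coefficients:
  coeff of du: v^2*(7*u - 6*v)
  coeff of dv: v*(7*u^2 - 12*u*v + 6*v^2)
F^* omega = (v^2*(7*u - 6*v)) du + (v*(7*u^2 - 12*u*v + 6*v^2)) dv.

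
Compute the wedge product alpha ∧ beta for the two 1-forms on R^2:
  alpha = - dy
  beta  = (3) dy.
alpha ∧ beta = 0

Distribute the wedge, using dx_i ∧ dx_j = -dx_j ∧ dx_i and dx_i ∧ dx_i = 0. For each pair (i, j) with i < j, the coefficient of dx_i ∧ dx_j in alpha ∧ beta is (alpha_i * beta_j - alpha_j * beta_i). Collecting: alpha ∧ beta = 0.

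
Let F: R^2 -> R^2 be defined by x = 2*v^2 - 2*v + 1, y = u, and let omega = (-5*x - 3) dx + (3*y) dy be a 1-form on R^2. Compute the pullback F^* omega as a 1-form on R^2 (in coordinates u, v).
F^* omega = (3*u) du + (-40*v^3 + 60*v^2 - 52*v + 16) dv

Using F^*(f dg) = (f ∘ F) d(g ∘ F), substitute each coordinate x_i by F_i(u, v) in f_i, and replace dx_i by d F_i = (∂F_i/∂u) du + (∂F_i/∂v) dv.
  For the x component: f_1(F) = -10*v^2 + 10*v - 8; d F_1 = (0) du + (4*v - 2) dv
  For the y component: f_2(F) = 3*u; d F_2 = (1) du + (0) dv
Combining and collecting du, dv coefficients:
  coeff of du: 3*u
  coeff of dv: -40*v^3 + 60*v^2 - 52*v + 16
F^* omega = (3*u) du + (-40*v^3 + 60*v^2 - 52*v + 16) dv.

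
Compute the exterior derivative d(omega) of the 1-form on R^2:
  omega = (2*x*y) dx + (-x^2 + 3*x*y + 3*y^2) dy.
d(omega) = (-4*x + 3*y) dx ∧ dy

For a 1-form omega = sum_i f_i dx_i, the exterior derivative is
  d(omega) = sum_{i < j} (∂f_j/∂x_i - ∂f_i/∂x_j) dx_i ∧ dx_j.
  coefficient of dx ∧ dy: ∂f_2/∂x - ∂f_1/∂y = ∂(-x^2 + 3*x*y + 3*y^2)/∂x - ∂(2*x*y)/∂y = -4*x + 3*y
Assembling: d(omega) = (-4*x + 3*y) dx ∧ dy.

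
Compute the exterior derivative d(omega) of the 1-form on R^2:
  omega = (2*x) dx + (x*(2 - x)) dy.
d(omega) = (2 - 2*x) dx ∧ dy

For a 1-form omega = sum_i f_i dx_i, the exterior derivative is
  d(omega) = sum_{i < j} (∂f_j/∂x_i - ∂f_i/∂x_j) dx_i ∧ dx_j.
  coefficient of dx ∧ dy: ∂f_2/∂x - ∂f_1/∂y = ∂(x*(2 - x))/∂x - ∂(2*x)/∂y = 2 - 2*x
Assembling: d(omega) = (2 - 2*x) dx ∧ dy.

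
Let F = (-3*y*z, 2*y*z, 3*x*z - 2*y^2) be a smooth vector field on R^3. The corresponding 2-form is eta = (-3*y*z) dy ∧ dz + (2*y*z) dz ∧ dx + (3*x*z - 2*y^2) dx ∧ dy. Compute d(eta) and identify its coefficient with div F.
d(eta) = (3*x + 2*z) dx ∧ dy ∧ dz; div F = 3*x + 2*z

For a 2-form in R^3 of the form above, applying d gives a 3-form with coefficient ∂P/∂x + ∂Q/∂y + ∂R/∂z:
  ∂P/∂x = 0
  ∂Q/∂y = 2*z
  ∂R/∂z = 3*x
Sum = 3*x + 2*z, which is exactly div F.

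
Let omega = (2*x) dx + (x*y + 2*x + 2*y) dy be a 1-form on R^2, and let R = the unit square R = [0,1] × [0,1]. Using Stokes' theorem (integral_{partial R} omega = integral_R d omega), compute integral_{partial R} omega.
integral_(partial R) omega = 5/2

Stokes: integral_partial_R omega = integral_R d omega with d omega = (∂Q/∂x - ∂P/∂y) dx ∧ dy.
  ∂Q/∂x = y + 2
  ∂P/∂y = 0
  integrand = ∂Q/∂x - ∂P/∂y = y + 2.
Integrating over R: integral_0^1 integral_0^1 (y + 2) dx dy = 5/2.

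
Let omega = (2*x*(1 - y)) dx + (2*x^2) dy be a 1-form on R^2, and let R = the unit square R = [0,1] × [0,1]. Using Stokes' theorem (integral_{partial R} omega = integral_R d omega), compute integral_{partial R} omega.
integral_(partial R) omega = 3

Stokes: integral_partial_R omega = integral_R d omega with d omega = (∂Q/∂x - ∂P/∂y) dx ∧ dy.
  ∂Q/∂x = 4*x
  ∂P/∂y = -2*x
  integrand = ∂Q/∂x - ∂P/∂y = 6*x.
Integrating over R: integral_0^1 integral_0^1 (6*x) dx dy = 3.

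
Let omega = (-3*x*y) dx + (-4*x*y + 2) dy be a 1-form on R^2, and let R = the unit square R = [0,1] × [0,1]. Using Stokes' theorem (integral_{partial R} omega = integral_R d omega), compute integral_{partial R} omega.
integral_(partial R) omega = -1/2

Stokes: integral_partial_R omega = integral_R d omega with d omega = (∂Q/∂x - ∂P/∂y) dx ∧ dy.
  ∂Q/∂x = -4*y
  ∂P/∂y = -3*x
  integrand = ∂Q/∂x - ∂P/∂y = 3*x - 4*y.
Integrating over R: integral_0^1 integral_0^1 (3*x - 4*y) dx dy = -1/2.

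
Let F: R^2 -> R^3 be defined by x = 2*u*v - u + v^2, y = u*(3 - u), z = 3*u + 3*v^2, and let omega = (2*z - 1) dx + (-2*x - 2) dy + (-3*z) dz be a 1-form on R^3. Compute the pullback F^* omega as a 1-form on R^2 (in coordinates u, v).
F^* omega = (8*u^2*v - 4*u^2 + 4*u*v^2 - 23*u + 12*v^3 - 39*v^2 - 2*v - 5) du + (12*u^2 + 12*u*v^2 - 42*u*v - 2*u - 42*v^3 - 2*v) dv

Using F^*(f dg) = (f ∘ F) d(g ∘ F), substitute each coordinate x_i by F_i(u, v) in f_i, and replace dx_i by d F_i = (∂F_i/∂u) du + (∂F_i/∂v) dv.
  For the x component: f_1(F) = 6*u + 6*v^2 - 1; d F_1 = (2*v - 1) du + (2*u + 2*v) dv
  For the y component: f_2(F) = -4*u*v + 2*u - 2*v^2 - 2; d F_2 = (3 - 2*u) du + (0) dv
  For the z component: f_3(F) = -9*u - 9*v^2; d F_3 = (3) du + (6*v) dv
Combining and collecting du, dv coefficients:
  coeff of du: 8*u^2*v - 4*u^2 + 4*u*v^2 - 23*u + 12*v^3 - 39*v^2 - 2*v - 5
  coeff of dv: 12*u^2 + 12*u*v^2 - 42*u*v - 2*u - 42*v^3 - 2*v
F^* omega = (8*u^2*v - 4*u^2 + 4*u*v^2 - 23*u + 12*v^3 - 39*v^2 - 2*v - 5) du + (12*u^2 + 12*u*v^2 - 42*u*v - 2*u - 42*v^3 - 2*v) dv.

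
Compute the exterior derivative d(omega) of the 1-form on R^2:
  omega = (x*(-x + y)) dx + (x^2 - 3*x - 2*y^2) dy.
d(omega) = (x - 3) dx ∧ dy

For a 1-form omega = sum_i f_i dx_i, the exterior derivative is
  d(omega) = sum_{i < j} (∂f_j/∂x_i - ∂f_i/∂x_j) dx_i ∧ dx_j.
  coefficient of dx ∧ dy: ∂f_2/∂x - ∂f_1/∂y = ∂(x^2 - 3*x - 2*y^2)/∂x - ∂(x*(-x + y))/∂y = x - 3
Assembling: d(omega) = (x - 3) dx ∧ dy.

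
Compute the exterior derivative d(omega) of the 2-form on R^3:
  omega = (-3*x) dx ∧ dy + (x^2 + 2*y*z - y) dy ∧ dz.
d(omega) = (2*x) dx ∧ dy ∧ dz

For a 2-form omega = sum_{i<j} g_{ij} dx_i ∧ dx_j, the exterior derivative is
  d(omega) = sum_{i<j} d(g_{ij}) ∧ dx_i ∧ dx_j = sum_{i<j, k} (∂g_{ij}/∂x_k) dx_k ∧ dx_i ∧ dx_j.
Expand each term, using dx_k ∧ dx_i ∧ dx_j = sgn(permutation) dx_{(a)} ∧ dx_{(b)} ∧ dx_{(c)} with (a < b < c) sorted:
  d(x^2 + 2*y*z - y) includes (∂/∂x)(x^2 + 2*y*z - y) dx = (2*x) dx, which multiplied by dy ∧ dz gives (2*x) dx ∧ dy ∧ dz
Collecting like 3-forms: d(omega) = (2*x) dx ∧ dy ∧ dz.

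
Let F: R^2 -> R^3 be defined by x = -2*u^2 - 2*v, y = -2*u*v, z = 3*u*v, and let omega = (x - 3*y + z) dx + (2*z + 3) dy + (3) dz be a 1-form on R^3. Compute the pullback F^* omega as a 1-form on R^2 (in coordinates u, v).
F^* omega = (8*u^3 - 36*u^2*v - 12*u*v^2 + 8*u*v + 3*v) du + (-12*u^2*v + 4*u^2 - 18*u*v + 3*u + 4*v) dv

Using F^*(f dg) = (f ∘ F) d(g ∘ F), substitute each coordinate x_i by F_i(u, v) in f_i, and replace dx_i by d F_i = (∂F_i/∂u) du + (∂F_i/∂v) dv.
  For the x component: f_1(F) = -2*u^2 + 9*u*v - 2*v; d F_1 = (-4*u) du + (-2) dv
  For the y component: f_2(F) = 6*u*v + 3; d F_2 = (-2*v) du + (-2*u) dv
  For the z component: f_3(F) = 3; d F_3 = (3*v) du + (3*u) dv
Combining and collecting du, dv coefficients:
  coeff of du: 8*u^3 - 36*u^2*v - 12*u*v^2 + 8*u*v + 3*v
  coeff of dv: -12*u^2*v + 4*u^2 - 18*u*v + 3*u + 4*v
F^* omega = (8*u^3 - 36*u^2*v - 12*u*v^2 + 8*u*v + 3*v) du + (-12*u^2*v + 4*u^2 - 18*u*v + 3*u + 4*v) dv.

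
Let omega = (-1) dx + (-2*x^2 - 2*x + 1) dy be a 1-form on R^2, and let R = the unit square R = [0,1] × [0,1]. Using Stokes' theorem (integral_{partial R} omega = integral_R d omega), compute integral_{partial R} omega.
integral_(partial R) omega = -4

Stokes: integral_partial_R omega = integral_R d omega with d omega = (∂Q/∂x - ∂P/∂y) dx ∧ dy.
  ∂Q/∂x = -4*x - 2
  ∂P/∂y = 0
  integrand = ∂Q/∂x - ∂P/∂y = -4*x - 2.
Integrating over R: integral_0^1 integral_0^1 (-4*x - 2) dx dy = -4.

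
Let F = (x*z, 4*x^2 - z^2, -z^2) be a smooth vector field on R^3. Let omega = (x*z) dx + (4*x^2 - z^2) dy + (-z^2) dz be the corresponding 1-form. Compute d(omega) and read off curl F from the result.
d(omega) = (2*z) dy ∧ dz + (x) dz ∧ dx + (8*x) dx ∧ dy; curl F = (2*z, x, 8*x)

d omega = sum_{i<j} (∂f_j/∂x_i - ∂f_i/∂x_j) dx_i ∧ dx_j. Under the identification (dy ∧ dz, dz ∧ dx, dx ∧ dy) ↔ (e_x, e_y, e_z), the coefficients are exactly the components of curl F. Compute:
  ∂R/∂y - ∂Q/∂z = (0) - (-2*z) = 2*z
  ∂P/∂z - ∂R/∂x = (x) - (0) = x
  ∂Q/∂x - ∂P/∂y = (8*x) - (0) = 8*x.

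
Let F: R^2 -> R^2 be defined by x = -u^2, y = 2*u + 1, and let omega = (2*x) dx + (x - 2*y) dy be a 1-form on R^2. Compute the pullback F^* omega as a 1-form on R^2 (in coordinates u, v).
F^* omega = (4*u^3 - 2*u^2 - 8*u - 4) du

Using F^*(f dg) = (f ∘ F) d(g ∘ F), substitute each coordinate x_i by F_i(u, v) in f_i, and replace dx_i by d F_i = (∂F_i/∂u) du + (∂F_i/∂v) dv.
  For the x component: f_1(F) = -2*u^2; d F_1 = (-2*u) du + (0) dv
  For the y component: f_2(F) = -u^2 - 4*u - 2; d F_2 = (2) du + (0) dv
Combining and collecting du, dv coefficients:
  coeff of du: 4*u^3 - 2*u^2 - 8*u - 4
  coeff of dv: 0
F^* omega = (4*u^3 - 2*u^2 - 8*u - 4) du.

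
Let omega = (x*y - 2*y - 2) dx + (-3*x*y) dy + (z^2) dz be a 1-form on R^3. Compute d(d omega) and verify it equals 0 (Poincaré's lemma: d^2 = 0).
d(d omega) = 0

Step 1: d omega = sum_{i<j} (∂f_j/∂x_i - ∂f_i/∂x_j) dx_i ∧ dx_j:
  coeff of dx ∧ dy: -x - 3*y + 2
  coeff of dx ∧ dz: 0
  coeff of dy ∧ dz: 0
Step 2: Apply d again to each 2-form coefficient. The only possible 3-form in R^3 is dx ∧ dy ∧ dz, with coefficient
  ∂(coeff of dy∧dz)/∂x - ∂(coeff of dx∧dz)/∂y + ∂(coeff of dx∧dy)/∂z
  = ∂/∂x (0) - ∂/∂y (0) + ∂/∂z (-x - 3*y + 2).
Each of these terms simplifies to sums of mixed partials that cancel in pairs. The result is 0 (by equality of mixed partials for smooth functions — Schwarz / Clairaut).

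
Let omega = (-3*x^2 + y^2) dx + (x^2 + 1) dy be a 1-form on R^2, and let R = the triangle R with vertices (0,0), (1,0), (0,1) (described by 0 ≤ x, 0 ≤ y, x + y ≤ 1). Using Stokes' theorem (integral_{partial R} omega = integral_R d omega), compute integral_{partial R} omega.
integral_(partial R) omega = 0

Stokes: integral_partial_R omega = integral_R d omega with d omega = (∂Q/∂x - ∂P/∂y) dx ∧ dy.
  ∂Q/∂x = 2*x
  ∂P/∂y = 2*y
  integrand = ∂Q/∂x - ∂P/∂y = 2*x - 2*y.
Integrating over R: integral_0^1 integral_0^{1-x} (2*x - 2*y) dy dx = 0.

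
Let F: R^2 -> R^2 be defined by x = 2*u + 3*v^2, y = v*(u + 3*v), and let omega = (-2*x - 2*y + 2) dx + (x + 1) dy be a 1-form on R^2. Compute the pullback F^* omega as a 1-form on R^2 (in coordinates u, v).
F^* omega = (-2*u*v - 8*u + 3*v^3 - 24*v^2 + v + 4) du + (2*u^2 - 9*u*v^2 - 12*u*v + u - 54*v^3 + 18*v) dv

Using F^*(f dg) = (f ∘ F) d(g ∘ F), substitute each coordinate x_i by F_i(u, v) in f_i, and replace dx_i by d F_i = (∂F_i/∂u) du + (∂F_i/∂v) dv.
  For the x component: f_1(F) = -2*u*v - 4*u - 12*v^2 + 2; d F_1 = (2) du + (6*v) dv
  For the y component: f_2(F) = 2*u + 3*v^2 + 1; d F_2 = (v) du + (u + 6*v) dv
Combining and collecting du, dv coefficients:
  coeff of du: -2*u*v - 8*u + 3*v^3 - 24*v^2 + v + 4
  coeff of dv: 2*u^2 - 9*u*v^2 - 12*u*v + u - 54*v^3 + 18*v
F^* omega = (-2*u*v - 8*u + 3*v^3 - 24*v^2 + v + 4) du + (2*u^2 - 9*u*v^2 - 12*u*v + u - 54*v^3 + 18*v) dv.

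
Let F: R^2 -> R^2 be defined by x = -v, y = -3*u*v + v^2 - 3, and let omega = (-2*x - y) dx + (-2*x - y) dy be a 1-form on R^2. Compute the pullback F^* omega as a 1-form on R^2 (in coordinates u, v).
F^* omega = (3*v*(-3*u*v + v^2 - 2*v - 3)) du + (-9*u^2*v + 9*u*v^2 - 9*u*v - 9*u - 2*v^3 + 5*v^2 + 4*v - 3) dv

Using F^*(f dg) = (f ∘ F) d(g ∘ F), substitute each coordinate x_i by F_i(u, v) in f_i, and replace dx_i by d F_i = (∂F_i/∂u) du + (∂F_i/∂v) dv.
  For the x component: f_1(F) = 3*u*v - v^2 + 2*v + 3; d F_1 = (0) du + (-1) dv
  For the y component: f_2(F) = 3*u*v - v^2 + 2*v + 3; d F_2 = (-3*v) du + (-3*u + 2*v) dv
Combining and collecting du, dv coefficients:
  coeff of du: 3*v*(-3*u*v + v^2 - 2*v - 3)
  coeff of dv: -9*u^2*v + 9*u*v^2 - 9*u*v - 9*u - 2*v^3 + 5*v^2 + 4*v - 3
F^* omega = (3*v*(-3*u*v + v^2 - 2*v - 3)) du + (-9*u^2*v + 9*u*v^2 - 9*u*v - 9*u - 2*v^3 + 5*v^2 + 4*v - 3) dv.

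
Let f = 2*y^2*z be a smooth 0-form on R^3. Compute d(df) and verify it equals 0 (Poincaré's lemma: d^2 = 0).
d(df) = 0

Step 1: df = sum_i (∂f/∂x_i) dx_i = (0) dx + (4*y*z) dy + (2*y^2) dz.
Step 2: Apply d again. Using the 1-form formula, the coefficient of dx ∧ dy in d(df) is ∂^2 f/∂x ∂y - ∂^2 f/∂y ∂x = (0) - (0) = 0 (equality of mixed partials for smooth f).
Similarly for dx ∧ dz and dy ∧ dz — all coefficients vanish. So d(df) = 0.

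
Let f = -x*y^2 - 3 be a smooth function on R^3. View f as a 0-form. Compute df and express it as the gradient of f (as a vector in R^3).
df = (-y^2) dx + (-2*x*y) dy + (0) dz; grad f = (-y^2, -2*x*y, 0)

For a 0-form f, d f = (∂f/∂x) dx + (∂f/∂y) dy + (∂f/∂z) dz. The components of the vector representation are exactly the entries of grad f in Cartesian coordinates:
  ∂f/∂x = -y^2
  ∂f/∂y = -2*x*y
  ∂f/∂z = 0.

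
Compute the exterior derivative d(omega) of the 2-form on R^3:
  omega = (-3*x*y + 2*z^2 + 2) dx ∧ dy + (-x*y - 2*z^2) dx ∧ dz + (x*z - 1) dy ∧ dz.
d(omega) = (x + 5*z) dx ∧ dy ∧ dz

For a 2-form omega = sum_{i<j} g_{ij} dx_i ∧ dx_j, the exterior derivative is
  d(omega) = sum_{i<j} d(g_{ij}) ∧ dx_i ∧ dx_j = sum_{i<j, k} (∂g_{ij}/∂x_k) dx_k ∧ dx_i ∧ dx_j.
Expand each term, using dx_k ∧ dx_i ∧ dx_j = sgn(permutation) dx_{(a)} ∧ dx_{(b)} ∧ dx_{(c)} with (a < b < c) sorted:
  d(-3*x*y + 2*z^2 + 2) includes (∂/∂z)(-3*x*y + 2*z^2 + 2) dz = (4*z) dz, which multiplied by dx ∧ dy gives (4*z) dx ∧ dy ∧ dz
  d(-x*y - 2*z^2) includes (∂/∂y)(-x*y - 2*z^2) dy = (-x) dy, which multiplied by dx ∧ dz gives (x) dx ∧ dy ∧ dz
  d(x*z - 1) includes (∂/∂x)(x*z - 1) dx = (z) dx, which multiplied by dy ∧ dz gives (z) dx ∧ dy ∧ dz
Collecting like 3-forms: d(omega) = (x + 5*z) dx ∧ dy ∧ dz.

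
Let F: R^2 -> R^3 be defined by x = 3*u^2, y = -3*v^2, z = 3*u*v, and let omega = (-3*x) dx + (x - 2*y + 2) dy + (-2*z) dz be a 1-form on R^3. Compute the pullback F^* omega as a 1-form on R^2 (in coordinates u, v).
F^* omega = (18*u*(-3*u^2 - v^2)) du + (12*v*(-3*u^2 - 3*v^2 - 1)) dv

Using F^*(f dg) = (f ∘ F) d(g ∘ F), substitute each coordinate x_i by F_i(u, v) in f_i, and replace dx_i by d F_i = (∂F_i/∂u) du + (∂F_i/∂v) dv.
  For the x component: f_1(F) = -9*u^2; d F_1 = (6*u) du + (0) dv
  For the y component: f_2(F) = 3*u^2 + 6*v^2 + 2; d F_2 = (0) du + (-6*v) dv
  For the z component: f_3(F) = -6*u*v; d F_3 = (3*v) du + (3*u) dv
Combining and collecting du, dv coefficients:
  coeff of du: 18*u*(-3*u^2 - v^2)
  coeff of dv: 12*v*(-3*u^2 - 3*v^2 - 1)
F^* omega = (18*u*(-3*u^2 - v^2)) du + (12*v*(-3*u^2 - 3*v^2 - 1)) dv.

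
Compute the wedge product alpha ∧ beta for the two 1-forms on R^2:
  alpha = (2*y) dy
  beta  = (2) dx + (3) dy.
alpha ∧ beta = (-4*y) dx ∧ dy

Distribute the wedge, using dx_i ∧ dx_j = -dx_j ∧ dx_i and dx_i ∧ dx_i = 0. For each pair (i, j) with i < j, the coefficient of dx_i ∧ dx_j in alpha ∧ beta is (alpha_i * beta_j - alpha_j * beta_i). Collecting: alpha ∧ beta = (-4*y) dx ∧ dy.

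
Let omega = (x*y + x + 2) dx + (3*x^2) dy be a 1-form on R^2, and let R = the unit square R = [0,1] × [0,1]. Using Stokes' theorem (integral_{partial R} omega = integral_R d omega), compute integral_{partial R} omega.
integral_(partial R) omega = 5/2

Stokes: integral_partial_R omega = integral_R d omega with d omega = (∂Q/∂x - ∂P/∂y) dx ∧ dy.
  ∂Q/∂x = 6*x
  ∂P/∂y = x
  integrand = ∂Q/∂x - ∂P/∂y = 5*x.
Integrating over R: integral_0^1 integral_0^1 (5*x) dx dy = 5/2.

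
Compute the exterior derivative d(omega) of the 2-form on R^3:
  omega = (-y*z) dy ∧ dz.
d(omega) = 0

For a 2-form omega = sum_{i<j} g_{ij} dx_i ∧ dx_j, the exterior derivative is
  d(omega) = sum_{i<j} d(g_{ij}) ∧ dx_i ∧ dx_j = sum_{i<j, k} (∂g_{ij}/∂x_k) dx_k ∧ dx_i ∧ dx_j.
Expand each term, using dx_k ∧ dx_i ∧ dx_j = sgn(permutation) dx_{(a)} ∧ dx_{(b)} ∧ dx_{(c)} with (a < b < c) sorted:

Collecting like 3-forms: d(omega) = 0.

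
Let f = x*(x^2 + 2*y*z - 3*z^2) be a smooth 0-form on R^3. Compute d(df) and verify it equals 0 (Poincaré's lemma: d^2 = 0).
d(df) = 0

Step 1: df = sum_i (∂f/∂x_i) dx_i = (3*x^2 + 2*y*z - 3*z^2) dx + (2*x*z) dy + (2*x*(y - 3*z)) dz.
Step 2: Apply d again. Using the 1-form formula, the coefficient of dx ∧ dy in d(df) is ∂^2 f/∂x ∂y - ∂^2 f/∂y ∂x = (2*z) - (2*z) = 0 (equality of mixed partials for smooth f).
Similarly for dx ∧ dz and dy ∧ dz — all coefficients vanish. So d(df) = 0.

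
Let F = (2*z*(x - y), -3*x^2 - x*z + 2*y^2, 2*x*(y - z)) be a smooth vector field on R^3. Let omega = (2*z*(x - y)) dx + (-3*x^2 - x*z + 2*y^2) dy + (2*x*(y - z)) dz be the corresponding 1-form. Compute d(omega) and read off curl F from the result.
d(omega) = (3*x) dy ∧ dz + (2*x - 4*y + 2*z) dz ∧ dx + (-6*x + z) dx ∧ dy; curl F = (3*x, 2*x - 4*y + 2*z, -6*x + z)

d omega = sum_{i<j} (∂f_j/∂x_i - ∂f_i/∂x_j) dx_i ∧ dx_j. Under the identification (dy ∧ dz, dz ∧ dx, dx ∧ dy) ↔ (e_x, e_y, e_z), the coefficients are exactly the components of curl F. Compute:
  ∂R/∂y - ∂Q/∂z = (2*x) - (-x) = 3*x
  ∂P/∂z - ∂R/∂x = (2*x - 2*y) - (2*y - 2*z) = 2*x - 4*y + 2*z
  ∂Q/∂x - ∂P/∂y = (-6*x - z) - (-2*z) = -6*x + z.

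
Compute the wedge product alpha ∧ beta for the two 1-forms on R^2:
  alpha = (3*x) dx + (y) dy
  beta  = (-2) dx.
alpha ∧ beta = (2*y) dx ∧ dy

Distribute the wedge, using dx_i ∧ dx_j = -dx_j ∧ dx_i and dx_i ∧ dx_i = 0. For each pair (i, j) with i < j, the coefficient of dx_i ∧ dx_j in alpha ∧ beta is (alpha_i * beta_j - alpha_j * beta_i). Collecting: alpha ∧ beta = (2*y) dx ∧ dy.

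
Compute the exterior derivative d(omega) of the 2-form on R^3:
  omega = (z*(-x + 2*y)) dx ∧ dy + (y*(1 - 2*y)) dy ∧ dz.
d(omega) = (-x + 2*y) dx ∧ dy ∧ dz

For a 2-form omega = sum_{i<j} g_{ij} dx_i ∧ dx_j, the exterior derivative is
  d(omega) = sum_{i<j} d(g_{ij}) ∧ dx_i ∧ dx_j = sum_{i<j, k} (∂g_{ij}/∂x_k) dx_k ∧ dx_i ∧ dx_j.
Expand each term, using dx_k ∧ dx_i ∧ dx_j = sgn(permutation) dx_{(a)} ∧ dx_{(b)} ∧ dx_{(c)} with (a < b < c) sorted:
  d(z*(-x + 2*y)) includes (∂/∂z)(z*(-x + 2*y)) dz = (-x + 2*y) dz, which multiplied by dx ∧ dy gives (-x + 2*y) dx ∧ dy ∧ dz
Collecting like 3-forms: d(omega) = (-x + 2*y) dx ∧ dy ∧ dz.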